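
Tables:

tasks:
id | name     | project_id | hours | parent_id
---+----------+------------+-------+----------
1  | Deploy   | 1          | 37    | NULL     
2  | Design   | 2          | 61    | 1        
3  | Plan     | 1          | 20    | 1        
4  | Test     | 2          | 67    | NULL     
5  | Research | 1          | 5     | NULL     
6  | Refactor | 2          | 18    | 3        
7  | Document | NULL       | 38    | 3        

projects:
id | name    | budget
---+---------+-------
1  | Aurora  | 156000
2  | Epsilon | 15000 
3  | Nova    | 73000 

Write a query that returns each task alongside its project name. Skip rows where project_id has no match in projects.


INNER JOIN keeps only tasks rows whose project_id matches an id in projects. Walk through each task:
  - task 1 (Deploy): project_id=1 -> matches Aurora
  - task 2 (Design): project_id=2 -> matches Epsilon
  - task 3 (Plan): project_id=1 -> matches Aurora
  - task 4 (Test): project_id=2 -> matches Epsilon
  - task 5 (Research): project_id=1 -> matches Aurora
  - task 6 (Refactor): project_id=2 -> matches Epsilon
  - task 7 (Document): project_id=NULL, no match -> dropped
So 1 of 7 rows is dropped.

SQL:
SELECT a.name, b.name AS project
FROM tasks a
INNER JOIN projects b ON a.project_id = b.id

Result:
name     | project
---------+--------
Deploy   | Aurora 
Design   | Epsilon
Plan     | Aurora 
Test     | Epsilon
Research | Aurora 
Refactor | Epsilon


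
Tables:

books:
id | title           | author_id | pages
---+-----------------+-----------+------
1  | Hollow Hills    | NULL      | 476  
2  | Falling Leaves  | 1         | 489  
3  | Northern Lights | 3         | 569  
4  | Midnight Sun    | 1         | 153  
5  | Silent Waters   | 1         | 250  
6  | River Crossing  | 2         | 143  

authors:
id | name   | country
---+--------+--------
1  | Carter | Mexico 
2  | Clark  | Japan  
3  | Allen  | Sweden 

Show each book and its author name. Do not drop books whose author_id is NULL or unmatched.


LEFT JOIN keeps every row from books (the left table); where author_id has no match in authors, the author columns become NULL. Walk through each book:
  - book 1 (Hollow Hills): author_id=NULL, no match -> kept with NULL
  - book 2 (Falling Leaves): author_id=1 -> matches Carter
  - book 3 (Northern Lights): author_id=3 -> matches Allen
  - book 4 (Midnight Sun): author_id=1 -> matches Carter
  - book 5 (Silent Waters): author_id=1 -> matches Carter
  - book 6 (River Crossing): author_id=2 -> matches Clark
All 6 rows appear; 1 has NULL author.

SQL:
SELECT a.title, b.name AS author
FROM books a
LEFT JOIN authors b ON a.author_id = b.id

Result:
title           | author
----------------+-------
Hollow Hills    | NULL  
Falling Leaves  | Carter
Northern Lights | Allen 
Midnight Sun    | Carter
Silent Waters   | Carter
River Crossing  | Clark 


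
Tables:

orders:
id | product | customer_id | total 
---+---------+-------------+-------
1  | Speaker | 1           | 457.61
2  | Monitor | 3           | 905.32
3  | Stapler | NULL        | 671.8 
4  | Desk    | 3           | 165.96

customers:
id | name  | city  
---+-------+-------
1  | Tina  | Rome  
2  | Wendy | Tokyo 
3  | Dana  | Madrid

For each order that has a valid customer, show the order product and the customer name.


INNER JOIN keeps only orders rows whose customer_id matches an id in customers. Walk through each order:
  - order 1 (Speaker): customer_id=1 -> matches Tina
  - order 2 (Monitor): customer_id=3 -> matches Dana
  - order 3 (Stapler): customer_id=NULL, no match -> dropped
  - order 4 (Desk): customer_id=3 -> matches Dana
So 1 of 4 rows is dropped.

SQL:
SELECT a.product, b.name AS customer
FROM orders a
INNER JOIN customers b ON a.customer_id = b.id

Result:
product | customer
--------+---------
Speaker | Tina    
Monitor | Dana    
Desk    | Dana    


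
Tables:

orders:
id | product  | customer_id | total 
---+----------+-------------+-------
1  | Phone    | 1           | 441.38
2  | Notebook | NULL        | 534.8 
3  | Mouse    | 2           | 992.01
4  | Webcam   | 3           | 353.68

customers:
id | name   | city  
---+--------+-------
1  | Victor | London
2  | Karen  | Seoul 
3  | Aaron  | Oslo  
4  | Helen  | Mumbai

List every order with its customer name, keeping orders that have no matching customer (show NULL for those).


LEFT JOIN keeps every row from orders (the left table); where customer_id has no match in customers, the customer columns become NULL. Walk through each order:
  - order 1 (Phone): customer_id=1 -> matches Victor
  - order 2 (Notebook): customer_id=NULL, no match -> kept with NULL
  - order 3 (Mouse): customer_id=2 -> matches Karen
  - order 4 (Webcam): customer_id=3 -> matches Aaron
All 4 rows appear; 1 has NULL customer.

SQL:
SELECT a.product, b.name AS customer
FROM orders a
LEFT JOIN customers b ON a.customer_id = b.id

Result:
product  | customer
---------+---------
Phone    | Victor  
Notebook | NULL    
Mouse    | Karen   
Webcam   | Aaron   


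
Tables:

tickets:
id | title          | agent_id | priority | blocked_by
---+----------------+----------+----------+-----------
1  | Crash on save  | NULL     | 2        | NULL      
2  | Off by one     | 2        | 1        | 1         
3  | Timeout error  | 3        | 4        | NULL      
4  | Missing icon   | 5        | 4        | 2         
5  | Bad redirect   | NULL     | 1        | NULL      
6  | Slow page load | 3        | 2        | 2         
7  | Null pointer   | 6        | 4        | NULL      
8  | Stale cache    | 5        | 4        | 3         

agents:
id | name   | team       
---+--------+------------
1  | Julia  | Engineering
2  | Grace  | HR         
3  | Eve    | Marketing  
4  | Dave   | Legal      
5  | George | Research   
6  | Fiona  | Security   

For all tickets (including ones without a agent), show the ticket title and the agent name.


LEFT JOIN keeps every row from tickets (the left table); where agent_id has no match in agents, the agent columns become NULL. Walk through each ticket:
  - ticket 1 (Crash on save): agent_id=NULL, no match -> kept with NULL
  - ticket 2 (Off by one): agent_id=2 -> matches Grace
  - ticket 3 (Timeout error): agent_id=3 -> matches Eve
  - ticket 4 (Missing icon): agent_id=5 -> matches George
  - ticket 5 (Bad redirect): agent_id=NULL, no match -> kept with NULL
  - ticket 6 (Slow page load): agent_id=3 -> matches Eve
  - ticket 7 (Null pointer): agent_id=6 -> matches Fiona
  - ticket 8 (Stale cache): agent_id=5 -> matches George
All 8 rows appear; 2 have NULL agent.

SQL:
SELECT a.title, b.name AS agent
FROM tickets a
LEFT JOIN agents b ON a.agent_id = b.id

Result:
title          | agent 
---------------+-------
Crash on save  | NULL  
Off by one     | Grace 
Timeout error  | Eve   
Missing icon   | George
Bad redirect   | NULL  
Slow page load | Eve   
Null pointer   | Fiona 
Stale cache    | George


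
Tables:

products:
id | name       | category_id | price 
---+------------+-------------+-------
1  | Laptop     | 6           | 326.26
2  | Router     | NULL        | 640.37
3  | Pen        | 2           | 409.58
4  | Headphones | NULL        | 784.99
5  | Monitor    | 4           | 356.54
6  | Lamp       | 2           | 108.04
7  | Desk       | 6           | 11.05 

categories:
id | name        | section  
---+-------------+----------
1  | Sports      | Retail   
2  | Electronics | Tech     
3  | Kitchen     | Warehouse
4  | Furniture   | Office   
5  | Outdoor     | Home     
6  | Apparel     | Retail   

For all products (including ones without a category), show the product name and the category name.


LEFT JOIN keeps every row from products (the left table); where category_id has no match in categories, the category columns become NULL. Walk through each product:
  - product 1 (Laptop): category_id=6 -> matches Apparel
  - product 2 (Router): category_id=NULL, no match -> kept with NULL
  - product 3 (Pen): category_id=2 -> matches Electronics
  - product 4 (Headphones): category_id=NULL, no match -> kept with NULL
  - product 5 (Monitor): category_id=4 -> matches Furniture
  - product 6 (Lamp): category_id=2 -> matches Electronics
  - product 7 (Desk): category_id=6 -> matches Apparel
All 7 rows appear; 2 have NULL category.

SQL:
SELECT a.name, b.name AS category
FROM products a
LEFT JOIN categories b ON a.category_id = b.id

Result:
name       | category   
-----------+------------
Laptop     | Apparel    
Router     | NULL       
Pen        | Electronics
Headphones | NULL       
Monitor    | Furniture  
Lamp       | Electronics
Desk       | Apparel    


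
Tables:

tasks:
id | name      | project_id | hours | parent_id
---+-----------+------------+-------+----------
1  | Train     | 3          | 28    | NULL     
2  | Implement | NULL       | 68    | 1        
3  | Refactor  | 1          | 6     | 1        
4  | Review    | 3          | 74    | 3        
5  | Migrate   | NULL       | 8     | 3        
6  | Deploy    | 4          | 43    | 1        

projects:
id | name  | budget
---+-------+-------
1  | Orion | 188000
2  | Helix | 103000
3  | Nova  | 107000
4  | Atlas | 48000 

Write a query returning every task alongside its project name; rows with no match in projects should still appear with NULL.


LEFT JOIN keeps every row from tasks (the left table); where project_id has no match in projects, the project columns become NULL. Walk through each task:
  - task 1 (Train): project_id=3 -> matches Nova
  - task 2 (Implement): project_id=NULL, no match -> kept with NULL
  - task 3 (Refactor): project_id=1 -> matches Orion
  - task 4 (Review): project_id=3 -> matches Nova
  - task 5 (Migrate): project_id=NULL, no match -> kept with NULL
  - task 6 (Deploy): project_id=4 -> matches Atlas
All 6 rows appear; 2 have NULL project.

SQL:
SELECT a.name, b.name AS project
FROM tasks a
LEFT JOIN projects b ON a.project_id = b.id

Result:
name      | project
----------+--------
Train     | Nova   
Implement | NULL   
Refactor  | Orion  
Review    | Nova   
Migrate   | NULL   
Deploy    | Atlas  


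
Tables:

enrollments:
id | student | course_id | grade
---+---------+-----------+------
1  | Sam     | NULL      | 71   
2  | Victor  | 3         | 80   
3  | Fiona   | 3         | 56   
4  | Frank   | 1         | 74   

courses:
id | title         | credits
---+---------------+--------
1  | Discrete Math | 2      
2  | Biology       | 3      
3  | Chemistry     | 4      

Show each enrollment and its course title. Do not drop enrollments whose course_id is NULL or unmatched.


LEFT JOIN keeps every row from enrollments (the left table); where course_id has no match in courses, the course columns become NULL. Walk through each enrollment:
  - enrollment 1 (Sam): course_id=NULL, no match -> kept with NULL
  - enrollment 2 (Victor): course_id=3 -> matches Chemistry
  - enrollment 3 (Fiona): course_id=3 -> matches Chemistry
  - enrollment 4 (Frank): course_id=1 -> matches Discrete Math
All 4 rows appear; 1 has NULL course.

SQL:
SELECT a.student, b.title AS course
FROM enrollments a
LEFT JOIN courses b ON a.course_id = b.id

Result:
student | course       
--------+--------------
Sam     | NULL         
Victor  | Chemistry    
Fiona   | Chemistry    
Frank   | Discrete Math


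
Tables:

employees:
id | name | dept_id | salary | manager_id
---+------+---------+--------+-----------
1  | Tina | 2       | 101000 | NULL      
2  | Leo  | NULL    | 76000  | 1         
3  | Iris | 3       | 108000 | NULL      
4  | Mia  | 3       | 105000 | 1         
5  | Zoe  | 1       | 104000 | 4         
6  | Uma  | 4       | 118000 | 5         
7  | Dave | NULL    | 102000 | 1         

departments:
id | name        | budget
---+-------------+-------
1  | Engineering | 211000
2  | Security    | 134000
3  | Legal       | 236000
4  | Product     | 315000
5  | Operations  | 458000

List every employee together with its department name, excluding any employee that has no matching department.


INNER JOIN keeps only employees rows whose dept_id matches an id in departments. Walk through each employee:
  - employee 1 (Tina): dept_id=2 -> matches Security
  - employee 2 (Leo): dept_id=NULL, no match -> dropped
  - employee 3 (Iris): dept_id=3 -> matches Legal
  - employee 4 (Mia): dept_id=3 -> matches Legal
  - employee 5 (Zoe): dept_id=1 -> matches Engineering
  - employee 6 (Uma): dept_id=4 -> matches Product
  - employee 7 (Dave): dept_id=NULL, no match -> dropped
So 2 of 7 rows are dropped.

SQL:
SELECT a.name, b.name AS department
FROM employees a
INNER JOIN departments b ON a.dept_id = b.id

Result:
name | department 
-----+------------
Tina | Security   
Iris | Legal      
Mia  | Legal      
Zoe  | Engineering
Uma  | Product    


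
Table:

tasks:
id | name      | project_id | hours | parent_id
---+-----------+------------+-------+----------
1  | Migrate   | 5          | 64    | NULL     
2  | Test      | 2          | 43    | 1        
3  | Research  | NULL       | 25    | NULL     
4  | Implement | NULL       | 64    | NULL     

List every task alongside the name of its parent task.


This is a self-join: tasks is joined to a second copy of itself, matching each row's parent_id to another row's id. Use LEFT JOIN so rows with parent_id=NULL are kept.
  - task 1 (Migrate): parent_id=NULL -> NULL
  - task 2 (Test): parent_id=1 -> Migrate
  - task 3 (Research): parent_id=NULL -> NULL
  - task 4 (Implement): parent_id=NULL -> NULL

SQL:
SELECT a.name AS item, b.name AS parent
FROM tasks a
LEFT JOIN tasks b ON a.parent_id = b.id

Result:
item      | parent 
----------+--------
Migrate   | NULL   
Test      | Migrate
Research  | NULL   
Implement | NULL   


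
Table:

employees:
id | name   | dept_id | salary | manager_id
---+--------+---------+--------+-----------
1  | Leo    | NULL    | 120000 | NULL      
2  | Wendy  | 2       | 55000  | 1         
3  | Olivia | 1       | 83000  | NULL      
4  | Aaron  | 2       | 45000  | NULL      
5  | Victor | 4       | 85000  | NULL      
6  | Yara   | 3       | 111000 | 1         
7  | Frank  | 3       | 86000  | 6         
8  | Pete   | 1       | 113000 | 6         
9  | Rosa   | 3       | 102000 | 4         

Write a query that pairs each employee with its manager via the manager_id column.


This is a self-join: employees is joined to a second copy of itself, matching each row's manager_id to another row's id. Use LEFT JOIN so rows with manager_id=NULL are kept.
  - employee 1 (Leo): manager_id=NULL -> NULL
  - employee 2 (Wendy): manager_id=1 -> Leo
  - employee 3 (Olivia): manager_id=NULL -> NULL
  - employee 4 (Aaron): manager_id=NULL -> NULL
  - employee 5 (Victor): manager_id=NULL -> NULL
  - employee 6 (Yara): manager_id=1 -> Leo
  - employee 7 (Frank): manager_id=6 -> Yara
  - employee 8 (Pete): manager_id=6 -> Yara
  - employee 9 (Rosa): manager_id=4 -> Aaron

SQL:
SELECT a.name AS item, b.name AS manager
FROM employees a
LEFT JOIN employees b ON a.manager_id = b.id

Result:
item   | manager
-------+--------
Leo    | NULL   
Wendy  | Leo    
Olivia | NULL   
Aaron  | NULL   
Victor | NULL   
Yara   | Leo    
Frank  | Yara   
Pete   | Yara   
Rosa   | Aaron  


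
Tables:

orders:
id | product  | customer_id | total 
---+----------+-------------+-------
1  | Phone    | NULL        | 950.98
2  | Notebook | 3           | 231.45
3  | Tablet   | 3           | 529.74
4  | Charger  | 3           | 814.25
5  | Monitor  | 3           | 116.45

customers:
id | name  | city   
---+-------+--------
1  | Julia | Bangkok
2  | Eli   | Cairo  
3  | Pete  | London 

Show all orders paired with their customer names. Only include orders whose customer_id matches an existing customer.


INNER JOIN keeps only orders rows whose customer_id matches an id in customers. Walk through each order:
  - order 1 (Phone): customer_id=NULL, no match -> dropped
  - order 2 (Notebook): customer_id=3 -> matches Pete
  - order 3 (Tablet): customer_id=3 -> matches Pete
  - order 4 (Charger): customer_id=3 -> matches Pete
  - order 5 (Monitor): customer_id=3 -> matches Pete
So 1 of 5 rows is dropped.

SQL:
SELECT a.product, b.name AS customer
FROM orders a
INNER JOIN customers b ON a.customer_id = b.id

Result:
product  | customer
---------+---------
Notebook | Pete    
Tablet   | Pete    
Charger  | Pete    
Monitor  | Pete    


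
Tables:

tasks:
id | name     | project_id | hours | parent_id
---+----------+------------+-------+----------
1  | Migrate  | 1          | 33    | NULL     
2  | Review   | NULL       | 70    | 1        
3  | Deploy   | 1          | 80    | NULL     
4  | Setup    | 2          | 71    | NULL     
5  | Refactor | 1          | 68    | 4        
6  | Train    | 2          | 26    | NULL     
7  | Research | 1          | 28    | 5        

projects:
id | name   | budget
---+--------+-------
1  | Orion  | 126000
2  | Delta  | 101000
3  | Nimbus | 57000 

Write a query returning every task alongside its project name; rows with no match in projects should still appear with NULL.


LEFT JOIN keeps every row from tasks (the left table); where project_id has no match in projects, the project columns become NULL. Walk through each task:
  - task 1 (Migrate): project_id=1 -> matches Orion
  - task 2 (Review): project_id=NULL, no match -> kept with NULL
  - task 3 (Deploy): project_id=1 -> matches Orion
  - task 4 (Setup): project_id=2 -> matches Delta
  - task 5 (Refactor): project_id=1 -> matches Orion
  - task 6 (Train): project_id=2 -> matches Delta
  - task 7 (Research): project_id=1 -> matches Orion
All 7 rows appear; 1 has NULL project.

SQL:
SELECT a.name, b.name AS project
FROM tasks a
LEFT JOIN projects b ON a.project_id = b.id

Result:
name     | project
---------+--------
Migrate  | Orion  
Review   | NULL   
Deploy   | Orion  
Setup    | Delta  
Refactor | Orion  
Train    | Delta  
Research | Orion  


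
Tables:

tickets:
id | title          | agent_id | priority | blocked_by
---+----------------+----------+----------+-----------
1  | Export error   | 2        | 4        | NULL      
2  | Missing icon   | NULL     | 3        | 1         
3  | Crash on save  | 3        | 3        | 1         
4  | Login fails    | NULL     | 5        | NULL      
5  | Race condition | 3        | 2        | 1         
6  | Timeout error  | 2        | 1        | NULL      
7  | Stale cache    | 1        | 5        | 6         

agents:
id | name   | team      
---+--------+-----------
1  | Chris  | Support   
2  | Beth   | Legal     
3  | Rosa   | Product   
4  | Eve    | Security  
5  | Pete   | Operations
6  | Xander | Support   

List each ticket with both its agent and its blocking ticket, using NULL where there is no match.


Two LEFT JOINs from the same base table tickets: one to agents via agent_id, one to tickets itself via blocked_by. Both are LEFT so every ticket is preserved.
Match against agents:
  - ticket 1 (Export error): agent_id=2 -> matches Beth
  - ticket 2 (Missing icon): agent_id=NULL, no match -> kept with NULL
  - ticket 3 (Crash on save): agent_id=3 -> matches Rosa
  - ticket 4 (Login fails): agent_id=NULL, no match -> kept with NULL
  - ticket 5 (Race condition): agent_id=3 -> matches Rosa
  - ticket 6 (Timeout error): agent_id=2 -> matches Beth
  - ticket 7 (Stale cache): agent_id=1 -> matches Chris
Match against tickets (self):
  - ticket 1 (Export error): blocked_by=NULL -> NULL
  - ticket 2 (Missing icon): blocked_by=1 -> Export error
  - ticket 3 (Crash on save): blocked_by=1 -> Export error
  - ticket 4 (Login fails): blocked_by=NULL -> NULL
  - ticket 5 (Race condition): blocked_by=1 -> Export error
  - ticket 6 (Timeout error): blocked_by=NULL -> NULL
  - ticket 7 (Stale cache): blocked_by=6 -> Timeout error

SQL:
SELECT a.title, b.name AS agent, c.title AS blocked_by
FROM tickets a
LEFT JOIN agents b ON a.agent_id = b.id
LEFT JOIN tickets c ON a.blocked_by = c.id

Result:
title          | agent | blocked_by   
---------------+-------+--------------
Export error   | Beth  | NULL         
Missing icon   | NULL  | Export error 
Crash on save  | Rosa  | Export error 
Login fails    | NULL  | NULL         
Race condition | Rosa  | Export error 
Timeout error  | Beth  | NULL         
Stale cache    | Chris | Timeout error


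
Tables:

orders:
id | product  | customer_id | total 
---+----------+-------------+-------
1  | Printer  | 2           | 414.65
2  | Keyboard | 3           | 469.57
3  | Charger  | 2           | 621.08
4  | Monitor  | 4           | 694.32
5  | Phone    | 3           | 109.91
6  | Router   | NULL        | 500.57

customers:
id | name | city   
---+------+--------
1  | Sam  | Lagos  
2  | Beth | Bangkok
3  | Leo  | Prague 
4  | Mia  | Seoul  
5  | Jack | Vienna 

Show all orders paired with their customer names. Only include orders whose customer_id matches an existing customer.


INNER JOIN keeps only orders rows whose customer_id matches an id in customers. Walk through each order:
  - order 1 (Printer): customer_id=2 -> matches Beth
  - order 2 (Keyboard): customer_id=3 -> matches Leo
  - order 3 (Charger): customer_id=2 -> matches Beth
  - order 4 (Monitor): customer_id=4 -> matches Mia
  - order 5 (Phone): customer_id=3 -> matches Leo
  - order 6 (Router): customer_id=NULL, no match -> dropped
So 1 of 6 rows is dropped.

SQL:
SELECT a.product, b.name AS customer
FROM orders a
INNER JOIN customers b ON a.customer_id = b.id

Result:
product  | customer
---------+---------
Printer  | Beth    
Keyboard | Leo     
Charger  | Beth    
Monitor  | Mia     
Phone    | Leo     


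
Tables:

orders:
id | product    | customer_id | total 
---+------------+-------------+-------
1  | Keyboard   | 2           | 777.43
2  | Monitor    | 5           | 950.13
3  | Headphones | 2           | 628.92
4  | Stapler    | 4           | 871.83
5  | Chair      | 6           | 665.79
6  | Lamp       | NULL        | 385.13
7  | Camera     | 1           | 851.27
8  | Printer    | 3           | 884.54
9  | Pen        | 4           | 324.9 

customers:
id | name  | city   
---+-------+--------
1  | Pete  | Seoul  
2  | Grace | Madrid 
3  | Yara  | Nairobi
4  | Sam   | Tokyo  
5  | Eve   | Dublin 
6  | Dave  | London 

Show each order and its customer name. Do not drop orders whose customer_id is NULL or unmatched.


LEFT JOIN keeps every row from orders (the left table); where customer_id has no match in customers, the customer columns become NULL. Walk through each order:
  - order 1 (Keyboard): customer_id=2 -> matches Grace
  - order 2 (Monitor): customer_id=5 -> matches Eve
  - order 3 (Headphones): customer_id=2 -> matches Grace
  - order 4 (Stapler): customer_id=4 -> matches Sam
  - order 5 (Chair): customer_id=6 -> matches Dave
  - order 6 (Lamp): customer_id=NULL, no match -> kept with NULL
  - order 7 (Camera): customer_id=1 -> matches Pete
  - order 8 (Printer): customer_id=3 -> matches Yara
  - order 9 (Pen): customer_id=4 -> matches Sam
All 9 rows appear; 1 has NULL customer.

SQL:
SELECT a.product, b.name AS customer
FROM orders a
LEFT JOIN customers b ON a.customer_id = b.id

Result:
product    | customer
-----------+---------
Keyboard   | Grace   
Monitor    | Eve     
Headphones | Grace   
Stapler    | Sam     
Chair      | Dave    
Lamp       | NULL    
Camera     | Pete    
Printer    | Yara    
Pen        | Sam     


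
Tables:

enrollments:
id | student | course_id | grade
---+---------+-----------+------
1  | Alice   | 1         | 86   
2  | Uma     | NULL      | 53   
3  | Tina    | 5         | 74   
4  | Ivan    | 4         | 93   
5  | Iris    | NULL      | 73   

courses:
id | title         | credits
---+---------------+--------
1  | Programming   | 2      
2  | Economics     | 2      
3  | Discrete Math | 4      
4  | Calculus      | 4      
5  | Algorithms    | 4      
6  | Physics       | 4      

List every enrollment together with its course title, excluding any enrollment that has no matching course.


INNER JOIN keeps only enrollments rows whose course_id matches an id in courses. Walk through each enrollment:
  - enrollment 1 (Alice): course_id=1 -> matches Programming
  - enrollment 2 (Uma): course_id=NULL, no match -> dropped
  - enrollment 3 (Tina): course_id=5 -> matches Algorithms
  - enrollment 4 (Ivan): course_id=4 -> matches Calculus
  - enrollment 5 (Iris): course_id=NULL, no match -> dropped
So 2 of 5 rows are dropped.

SQL:
SELECT a.student, b.title AS course
FROM enrollments a
INNER JOIN courses b ON a.course_id = b.id

Result:
student | course     
--------+------------
Alice   | Programming
Tina    | Algorithms 
Ivan    | Calculus   


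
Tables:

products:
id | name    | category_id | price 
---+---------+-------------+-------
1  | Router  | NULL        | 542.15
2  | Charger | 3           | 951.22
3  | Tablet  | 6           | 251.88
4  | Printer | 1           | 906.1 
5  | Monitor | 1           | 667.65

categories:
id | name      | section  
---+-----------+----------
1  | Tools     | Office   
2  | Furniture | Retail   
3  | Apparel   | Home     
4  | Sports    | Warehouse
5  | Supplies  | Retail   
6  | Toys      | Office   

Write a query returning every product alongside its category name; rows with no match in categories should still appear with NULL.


LEFT JOIN keeps every row from products (the left table); where category_id has no match in categories, the category columns become NULL. Walk through each product:
  - product 1 (Router): category_id=NULL, no match -> kept with NULL
  - product 2 (Charger): category_id=3 -> matches Apparel
  - product 3 (Tablet): category_id=6 -> matches Toys
  - product 4 (Printer): category_id=1 -> matches Tools
  - product 5 (Monitor): category_id=1 -> matches Tools
All 5 rows appear; 1 has NULL category.

SQL:
SELECT a.name, b.name AS category
FROM products a
LEFT JOIN categories b ON a.category_id = b.id

Result:
name    | category
--------+---------
Router  | NULL    
Charger | Apparel 
Tablet  | Toys    
Printer | Tools   
Monitor | Tools   


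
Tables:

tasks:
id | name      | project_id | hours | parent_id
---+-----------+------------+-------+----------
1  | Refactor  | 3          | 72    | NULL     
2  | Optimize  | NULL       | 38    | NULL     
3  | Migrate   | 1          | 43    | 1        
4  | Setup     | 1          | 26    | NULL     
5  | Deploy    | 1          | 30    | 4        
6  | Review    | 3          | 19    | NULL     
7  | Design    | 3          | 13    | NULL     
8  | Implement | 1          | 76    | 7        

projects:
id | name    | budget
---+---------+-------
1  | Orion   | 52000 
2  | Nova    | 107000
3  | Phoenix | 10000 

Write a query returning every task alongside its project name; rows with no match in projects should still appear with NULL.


LEFT JOIN keeps every row from tasks (the left table); where project_id has no match in projects, the project columns become NULL. Walk through each task:
  - task 1 (Refactor): project_id=3 -> matches Phoenix
  - task 2 (Optimize): project_id=NULL, no match -> kept with NULL
  - task 3 (Migrate): project_id=1 -> matches Orion
  - task 4 (Setup): project_id=1 -> matches Orion
  - task 5 (Deploy): project_id=1 -> matches Orion
  - task 6 (Review): project_id=3 -> matches Phoenix
  - task 7 (Design): project_id=3 -> matches Phoenix
  - task 8 (Implement): project_id=1 -> matches Orion
All 8 rows appear; 1 has NULL project.

SQL:
SELECT a.name, b.name AS project
FROM tasks a
LEFT JOIN projects b ON a.project_id = b.id

Result:
name      | project
----------+--------
Refactor  | Phoenix
Optimize  | NULL   
Migrate   | Orion  
Setup     | Orion  
Deploy    | Orion  
Review    | Phoenix
Design    | Phoenix
Implement | Orion  


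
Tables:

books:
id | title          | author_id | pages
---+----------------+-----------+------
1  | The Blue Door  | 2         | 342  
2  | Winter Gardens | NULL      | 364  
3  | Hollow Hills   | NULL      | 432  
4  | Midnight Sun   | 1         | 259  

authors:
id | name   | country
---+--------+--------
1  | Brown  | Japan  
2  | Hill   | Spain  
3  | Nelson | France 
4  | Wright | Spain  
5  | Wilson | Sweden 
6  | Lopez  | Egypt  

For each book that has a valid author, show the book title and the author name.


INNER JOIN keeps only books rows whose author_id matches an id in authors. Walk through each book:
  - book 1 (The Blue Door): author_id=2 -> matches Hill
  - book 2 (Winter Gardens): author_id=NULL, no match -> dropped
  - book 3 (Hollow Hills): author_id=NULL, no match -> dropped
  - book 4 (Midnight Sun): author_id=1 -> matches Brown
So 2 of 4 rows are dropped.

SQL:
SELECT a.title, b.name AS author
FROM books a
INNER JOIN authors b ON a.author_id = b.id

Result:
title         | author
--------------+-------
The Blue Door | Hill  
Midnight Sun  | Brown 


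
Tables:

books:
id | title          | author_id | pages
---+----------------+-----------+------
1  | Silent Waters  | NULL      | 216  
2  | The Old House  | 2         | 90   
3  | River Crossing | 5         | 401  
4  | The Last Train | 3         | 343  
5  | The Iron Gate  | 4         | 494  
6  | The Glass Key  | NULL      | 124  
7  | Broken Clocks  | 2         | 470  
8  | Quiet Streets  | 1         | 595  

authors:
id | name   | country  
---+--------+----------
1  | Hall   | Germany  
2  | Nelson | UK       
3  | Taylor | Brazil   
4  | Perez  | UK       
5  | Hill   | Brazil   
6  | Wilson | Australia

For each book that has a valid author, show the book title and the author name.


INNER JOIN keeps only books rows whose author_id matches an id in authors. Walk through each book:
  - book 1 (Silent Waters): author_id=NULL, no match -> dropped
  - book 2 (The Old House): author_id=2 -> matches Nelson
  - book 3 (River Crossing): author_id=5 -> matches Hill
  - book 4 (The Last Train): author_id=3 -> matches Taylor
  - book 5 (The Iron Gate): author_id=4 -> matches Perez
  - book 6 (The Glass Key): author_id=NULL, no match -> dropped
  - book 7 (Broken Clocks): author_id=2 -> matches Nelson
  - book 8 (Quiet Streets): author_id=1 -> matches Hall
So 2 of 8 rows are dropped.

SQL:
SELECT a.title, b.name AS author
FROM books a
INNER JOIN authors b ON a.author_id = b.id

Result:
title          | author
---------------+-------
The Old House  | Nelson
River Crossing | Hill  
The Last Train | Taylor
The Iron Gate  | Perez 
Broken Clocks  | Nelson
Quiet Streets  | Hall  


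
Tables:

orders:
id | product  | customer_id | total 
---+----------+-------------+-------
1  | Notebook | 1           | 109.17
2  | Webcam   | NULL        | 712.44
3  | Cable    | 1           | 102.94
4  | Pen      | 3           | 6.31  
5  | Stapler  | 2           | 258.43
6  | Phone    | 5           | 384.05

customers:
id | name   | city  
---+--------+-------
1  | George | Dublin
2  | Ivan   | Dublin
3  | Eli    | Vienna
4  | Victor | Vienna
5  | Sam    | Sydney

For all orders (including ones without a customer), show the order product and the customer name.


LEFT JOIN keeps every row from orders (the left table); where customer_id has no match in customers, the customer columns become NULL. Walk through each order:
  - order 1 (Notebook): customer_id=1 -> matches George
  - order 2 (Webcam): customer_id=NULL, no match -> kept with NULL
  - order 3 (Cable): customer_id=1 -> matches George
  - order 4 (Pen): customer_id=3 -> matches Eli
  - order 5 (Stapler): customer_id=2 -> matches Ivan
  - order 6 (Phone): customer_id=5 -> matches Sam
All 6 rows appear; 1 has NULL customer.

SQL:
SELECT a.product, b.name AS customer
FROM orders a
LEFT JOIN customers b ON a.customer_id = b.id

Result:
product  | customer
---------+---------
Notebook | George  
Webcam   | NULL    
Cable    | George  
Pen      | Eli     
Stapler  | Ivan    
Phone    | Sam     


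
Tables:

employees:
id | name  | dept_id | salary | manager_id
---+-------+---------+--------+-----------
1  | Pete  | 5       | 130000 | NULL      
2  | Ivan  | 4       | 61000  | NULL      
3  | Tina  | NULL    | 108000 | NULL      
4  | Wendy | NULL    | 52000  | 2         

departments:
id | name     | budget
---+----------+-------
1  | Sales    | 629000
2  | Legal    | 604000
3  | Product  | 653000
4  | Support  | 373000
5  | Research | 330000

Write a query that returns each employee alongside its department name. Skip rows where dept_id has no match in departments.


INNER JOIN keeps only employees rows whose dept_id matches an id in departments. Walk through each employee:
  - employee 1 (Pete): dept_id=5 -> matches Research
  - employee 2 (Ivan): dept_id=4 -> matches Support
  - employee 3 (Tina): dept_id=NULL, no match -> dropped
  - employee 4 (Wendy): dept_id=NULL, no match -> dropped
So 2 of 4 rows are dropped.

SQL:
SELECT a.name, b.name AS department
FROM employees a
INNER JOIN departments b ON a.dept_id = b.id

Result:
name | department
-----+-----------
Pete | Research  
Ivan | Support   


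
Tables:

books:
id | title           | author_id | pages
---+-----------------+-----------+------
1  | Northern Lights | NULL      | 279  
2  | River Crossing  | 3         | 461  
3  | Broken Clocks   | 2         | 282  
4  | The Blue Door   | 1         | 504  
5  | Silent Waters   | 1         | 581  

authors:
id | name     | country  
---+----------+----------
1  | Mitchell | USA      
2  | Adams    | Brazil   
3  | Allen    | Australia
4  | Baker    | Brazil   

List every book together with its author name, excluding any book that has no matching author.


INNER JOIN keeps only books rows whose author_id matches an id in authors. Walk through each book:
  - book 1 (Northern Lights): author_id=NULL, no match -> dropped
  - book 2 (River Crossing): author_id=3 -> matches Allen
  - book 3 (Broken Clocks): author_id=2 -> matches Adams
  - book 4 (The Blue Door): author_id=1 -> matches Mitchell
  - book 5 (Silent Waters): author_id=1 -> matches Mitchell
So 1 of 5 rows is dropped.

SQL:
SELECT a.title, b.name AS author
FROM books a
INNER JOIN authors b ON a.author_id = b.id

Result:
title          | author  
---------------+---------
River Crossing | Allen   
Broken Clocks  | Adams   
The Blue Door  | Mitchell
Silent Waters  | Mitchell


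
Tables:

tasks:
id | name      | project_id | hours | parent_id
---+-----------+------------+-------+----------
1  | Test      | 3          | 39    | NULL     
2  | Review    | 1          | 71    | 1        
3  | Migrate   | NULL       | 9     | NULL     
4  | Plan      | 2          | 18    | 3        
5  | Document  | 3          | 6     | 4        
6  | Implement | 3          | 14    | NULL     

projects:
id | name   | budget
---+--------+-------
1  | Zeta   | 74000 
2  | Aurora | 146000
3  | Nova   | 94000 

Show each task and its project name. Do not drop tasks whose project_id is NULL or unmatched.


LEFT JOIN keeps every row from tasks (the left table); where project_id has no match in projects, the project columns become NULL. Walk through each task:
  - task 1 (Test): project_id=3 -> matches Nova
  - task 2 (Review): project_id=1 -> matches Zeta
  - task 3 (Migrate): project_id=NULL, no match -> kept with NULL
  - task 4 (Plan): project_id=2 -> matches Aurora
  - task 5 (Document): project_id=3 -> matches Nova
  - task 6 (Implement): project_id=3 -> matches Nova
All 6 rows appear; 1 has NULL project.

SQL:
SELECT a.name, b.name AS project
FROM tasks a
LEFT JOIN projects b ON a.project_id = b.id

Result:
name      | project
----------+--------
Test      | Nova   
Review    | Zeta   
Migrate   | NULL   
Plan      | Aurora 
Document  | Nova   
Implement | Nova   


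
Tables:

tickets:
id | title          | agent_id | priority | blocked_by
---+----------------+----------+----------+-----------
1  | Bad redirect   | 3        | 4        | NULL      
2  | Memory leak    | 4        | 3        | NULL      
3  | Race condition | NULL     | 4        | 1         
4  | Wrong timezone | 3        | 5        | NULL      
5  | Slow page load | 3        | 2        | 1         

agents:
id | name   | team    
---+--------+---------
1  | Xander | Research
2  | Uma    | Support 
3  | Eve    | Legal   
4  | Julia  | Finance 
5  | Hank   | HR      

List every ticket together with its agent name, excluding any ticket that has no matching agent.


INNER JOIN keeps only tickets rows whose agent_id matches an id in agents. Walk through each ticket:
  - ticket 1 (Bad redirect): agent_id=3 -> matches Eve
  - ticket 2 (Memory leak): agent_id=4 -> matches Julia
  - ticket 3 (Race condition): agent_id=NULL, no match -> dropped
  - ticket 4 (Wrong timezone): agent_id=3 -> matches Eve
  - ticket 5 (Slow page load): agent_id=3 -> matches Eve
So 1 of 5 rows is dropped.

SQL:
SELECT a.title, b.name AS agent
FROM tickets a
INNER JOIN agents b ON a.agent_id = b.id

Result:
title          | agent
---------------+------
Bad redirect   | Eve  
Memory leak    | Julia
Wrong timezone | Eve  
Slow page load | Eve  


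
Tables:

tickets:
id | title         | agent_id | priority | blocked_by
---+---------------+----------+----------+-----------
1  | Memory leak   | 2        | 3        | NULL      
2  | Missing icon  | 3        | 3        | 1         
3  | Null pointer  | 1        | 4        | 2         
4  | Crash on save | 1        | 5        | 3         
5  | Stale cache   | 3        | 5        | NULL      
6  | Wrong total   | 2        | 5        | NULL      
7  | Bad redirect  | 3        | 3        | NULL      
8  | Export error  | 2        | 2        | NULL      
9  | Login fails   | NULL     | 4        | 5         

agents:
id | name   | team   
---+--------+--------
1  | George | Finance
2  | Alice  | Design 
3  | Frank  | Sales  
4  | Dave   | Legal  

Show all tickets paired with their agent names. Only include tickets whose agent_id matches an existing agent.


INNER JOIN keeps only tickets rows whose agent_id matches an id in agents. Walk through each ticket:
  - ticket 1 (Memory leak): agent_id=2 -> matches Alice
  - ticket 2 (Missing icon): agent_id=3 -> matches Frank
  - ticket 3 (Null pointer): agent_id=1 -> matches George
  - ticket 4 (Crash on save): agent_id=1 -> matches George
  - ticket 5 (Stale cache): agent_id=3 -> matches Frank
  - ticket 6 (Wrong total): agent_id=2 -> matches Alice
  - ticket 7 (Bad redirect): agent_id=3 -> matches Frank
  - ticket 8 (Export error): agent_id=2 -> matches Alice
  - ticket 9 (Login fails): agent_id=NULL, no match -> dropped
So 1 of 9 rows is dropped.

SQL:
SELECT a.title, b.name AS agent
FROM tickets a
INNER JOIN agents b ON a.agent_id = b.id

Result:
title         | agent 
--------------+-------
Memory leak   | Alice 
Missing icon  | Frank 
Null pointer  | George
Crash on save | George
Stale cache   | Frank 
Wrong total   | Alice 
Bad redirect  | Frank 
Export error  | Alice 


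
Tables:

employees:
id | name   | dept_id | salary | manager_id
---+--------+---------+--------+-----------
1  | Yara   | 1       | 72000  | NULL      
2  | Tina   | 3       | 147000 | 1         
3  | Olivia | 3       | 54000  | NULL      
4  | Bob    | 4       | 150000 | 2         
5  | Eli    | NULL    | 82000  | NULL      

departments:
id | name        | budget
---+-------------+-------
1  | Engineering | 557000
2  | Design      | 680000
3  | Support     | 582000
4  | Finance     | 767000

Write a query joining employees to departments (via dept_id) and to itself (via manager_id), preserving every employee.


Two LEFT JOINs from the same base table employees: one to departments via dept_id, one to employees itself via manager_id. Both are LEFT so every employee is preserved.
Match against departments:
  - employee 1 (Yara): dept_id=1 -> matches Engineering
  - employee 2 (Tina): dept_id=3 -> matches Support
  - employee 3 (Olivia): dept_id=3 -> matches Support
  - employee 4 (Bob): dept_id=4 -> matches Finance
  - employee 5 (Eli): dept_id=NULL, no match -> kept with NULL
Match against employees (self):
  - employee 1 (Yara): manager_id=NULL -> NULL
  - employee 2 (Tina): manager_id=1 -> Yara
  - employee 3 (Olivia): manager_id=NULL -> NULL
  - employee 4 (Bob): manager_id=2 -> Tina
  - employee 5 (Eli): manager_id=NULL -> NULL

SQL:
SELECT a.name, b.name AS department, c.name AS manager
FROM employees a
LEFT JOIN departments b ON a.dept_id = b.id
LEFT JOIN employees c ON a.manager_id = c.id

Result:
name   | department  | manager
-------+-------------+--------
Yara   | Engineering | NULL   
Tina   | Support     | Yara   
Olivia | Support     | NULL   
Bob    | Finance     | Tina   
Eli    | NULL        | NULL   


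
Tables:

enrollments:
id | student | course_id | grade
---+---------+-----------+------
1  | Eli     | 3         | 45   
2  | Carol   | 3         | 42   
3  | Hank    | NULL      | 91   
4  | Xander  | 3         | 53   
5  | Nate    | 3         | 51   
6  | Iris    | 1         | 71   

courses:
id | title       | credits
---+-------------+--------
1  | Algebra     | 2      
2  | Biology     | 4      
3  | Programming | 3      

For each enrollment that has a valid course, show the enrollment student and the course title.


INNER JOIN keeps only enrollments rows whose course_id matches an id in courses. Walk through each enrollment:
  - enrollment 1 (Eli): course_id=3 -> matches Programming
  - enrollment 2 (Carol): course_id=3 -> matches Programming
  - enrollment 3 (Hank): course_id=NULL, no match -> dropped
  - enrollment 4 (Xander): course_id=3 -> matches Programming
  - enrollment 5 (Nate): course_id=3 -> matches Programming
  - enrollment 6 (Iris): course_id=1 -> matches Algebra
So 1 of 6 rows is dropped.

SQL:
SELECT a.student, b.title AS course
FROM enrollments a
INNER JOIN courses b ON a.course_id = b.id

Result:
student | course     
--------+------------
Eli     | Programming
Carol   | Programming
Xander  | Programming
Nate    | Programming
Iris    | Algebra    
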